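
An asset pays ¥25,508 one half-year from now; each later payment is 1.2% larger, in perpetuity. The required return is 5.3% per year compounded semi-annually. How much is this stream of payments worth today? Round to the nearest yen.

¥1,759,172

Periodic rate r = 0.053/2 per half-year.
Growing perpetuity (Gordon): PV = PMT₁ / (r − g) = 25,508 / (r − 0.012) = ¥1,759,172.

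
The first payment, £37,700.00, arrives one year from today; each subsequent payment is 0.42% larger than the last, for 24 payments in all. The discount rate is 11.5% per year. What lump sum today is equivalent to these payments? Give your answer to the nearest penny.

Periodic rate r = 0.115 per year.
Growing ordinary annuity: PV = PMT₁ × [1 − ((1+g)/(1+r))^n] / (r − g) = 37,700 × [1 − ((1+0.0042)/(1+r))^24] / (r − 0.0042) = £312,653.92.

£312,653.92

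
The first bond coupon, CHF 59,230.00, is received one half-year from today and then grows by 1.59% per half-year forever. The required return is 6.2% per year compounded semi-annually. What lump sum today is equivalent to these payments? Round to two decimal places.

Periodic rate r = 0.062/2 per half-year.
Growing perpetuity (Gordon): PV = PMT₁ / (r − g) = 59,230 / (r − 0.0159) = CHF 3,922,516.56.

CHF 3,922,516.56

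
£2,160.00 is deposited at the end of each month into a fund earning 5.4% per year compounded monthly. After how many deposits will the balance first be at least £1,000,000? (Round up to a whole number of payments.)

251 payments

Periodic rate r = 0.054/12 per month; n is counted in months.
Ordinary annuity FV: 1,000,000 = 2,160 × [((1+r)^n − 1)/r].
(1+r)^n = 1 + 1,000,000 × r / 2,160, so n = ln(1 + 1,000,000·r/2,160) / ln(1+r) = 250.79.
Round up to a whole number of payments: n = 251.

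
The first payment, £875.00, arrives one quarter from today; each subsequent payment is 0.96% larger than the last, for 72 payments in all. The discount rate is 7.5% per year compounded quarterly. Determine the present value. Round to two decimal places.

£45,685.85

Periodic rate r = 0.075/4 per quarter; n is counted in quarters.
Growing ordinary annuity: PV = PMT₁ × [1 − ((1+g)/(1+r))^n] / (r − g) = 875 × [1 − ((1+0.0096)/(1+r))^72] / (r − 0.0096) = £45,685.85.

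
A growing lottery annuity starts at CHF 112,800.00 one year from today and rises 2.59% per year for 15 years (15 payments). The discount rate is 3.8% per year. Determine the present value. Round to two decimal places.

Periodic rate r = 0.038 per year.
Growing ordinary annuity: PV = PMT₁ × [1 − ((1+g)/(1+r))^n] / (r − g) = 112,800 × [1 − ((1+0.0259)/(1+r))^15] / (r − 0.0259) = CHF 1,503,536.20.

CHF 1,503,536.20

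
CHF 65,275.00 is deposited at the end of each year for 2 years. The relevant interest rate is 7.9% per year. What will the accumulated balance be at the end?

This is an ordinary annuity: 2 deposits of CHF 65,275.00 at the end of each year.
Periodic rate r = 0.079 per year.
FV = PMT × [((1+r)^n − 1)/r] = 65,275 × [(1+r)^2 − 1] / r = CHF 135,706.72

CHF 135,706.72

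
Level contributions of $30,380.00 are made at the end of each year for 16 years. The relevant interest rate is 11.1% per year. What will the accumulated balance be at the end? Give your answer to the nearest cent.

This is an ordinary annuity: 16 deposits of $30,380.00 at the end of each year.
Periodic rate r = 0.111 per year.
FV = PMT × [((1+r)^n − 1)/r] = 30,380 × [(1+r)^16 − 1] / r = $1,200,958.95

$1,200,958.95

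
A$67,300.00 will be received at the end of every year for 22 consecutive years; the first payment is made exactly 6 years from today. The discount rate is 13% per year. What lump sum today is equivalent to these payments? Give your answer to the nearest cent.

Ordinary annuity of 22 payments, first payment at period 6.
Periodic rate r = 0.13 per year.
The ordinary-annuity PV formula values the stream one period before the first payment (period 5); discount that back 5 periods:
PV₀ = 67,300 × [1 − (1+r)^−22] / r × (1+r)^−5 = A$261,886.15

A$261,886.15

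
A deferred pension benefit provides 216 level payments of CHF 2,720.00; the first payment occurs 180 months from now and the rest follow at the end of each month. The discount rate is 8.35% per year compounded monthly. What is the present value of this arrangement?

CHF 87,715.82

Ordinary annuity of 216 payments, first payment at period 180.
Periodic rate r = 0.0835/12 per month; n is counted in months.
The ordinary-annuity PV formula values the stream one period before the first payment (period 179); discount that back 179 periods:
PV₀ = 2,720 × [1 − (1+r)^−216] / r × (1+r)^−179 = CHF 87,715.82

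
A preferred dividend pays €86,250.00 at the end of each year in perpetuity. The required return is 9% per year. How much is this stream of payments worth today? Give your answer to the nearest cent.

€958,333.33

Periodic rate r = 0.09 per year.
Level perpetuity: PV = PMT / r = 86,250 / (0.09) = €958,333.33.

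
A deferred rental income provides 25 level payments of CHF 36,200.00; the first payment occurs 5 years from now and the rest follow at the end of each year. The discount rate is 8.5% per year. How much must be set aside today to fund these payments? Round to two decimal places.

Ordinary annuity of 25 payments, first payment at period 5.
Periodic rate r = 0.085 per year.
The ordinary-annuity PV formula values the stream one period before the first payment (period 4); discount that back 4 periods:
PV₀ = 36,200 × [1 − (1+r)^−25] / r × (1+r)^−4 = CHF 267,327.19

CHF 267,327.19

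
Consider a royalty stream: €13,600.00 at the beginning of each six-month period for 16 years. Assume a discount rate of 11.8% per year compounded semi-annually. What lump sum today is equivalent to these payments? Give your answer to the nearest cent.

€205,122.16

This is an annuity due: 32 payments of €13,600.00 at the beginning of each six-month period.
Periodic rate r = 0.118/2 per half-year; n is counted in half-years.
PV = PMT × [(1 − (1+r)^−n)/r] × (1+r) = 13,600 × [1 − (1+r)^−32] / r × (1+r) = €205,122.16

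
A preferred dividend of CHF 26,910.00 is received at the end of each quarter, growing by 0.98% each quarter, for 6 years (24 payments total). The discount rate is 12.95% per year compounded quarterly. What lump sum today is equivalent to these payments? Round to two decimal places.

CHF 490,837.36

Periodic rate r = 0.1295/4 per quarter; n is counted in quarters.
Growing ordinary annuity: PV = PMT₁ × [1 − ((1+g)/(1+r))^n] / (r − g) = 26,910 × [1 − ((1+0.0098)/(1+r))^24] / (r − 0.0098) = CHF 490,837.36.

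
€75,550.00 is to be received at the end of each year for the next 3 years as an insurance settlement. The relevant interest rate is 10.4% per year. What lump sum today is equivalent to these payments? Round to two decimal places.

This is an ordinary annuity: 3 payments of €75,550.00 at the end of each year.
Periodic rate r = 0.104 per year.
PV = PMT × [(1 − (1+r)^−n)/r] = 75,550 × [1 − (1+r)^−3] / r = €186,566.45

€186,566.45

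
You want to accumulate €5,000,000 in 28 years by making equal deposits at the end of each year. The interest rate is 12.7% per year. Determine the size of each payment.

Level ordinary annuity; solve FV = PMT × [((1+r)^n − 1)/r] for PMT.
Periodic rate r = 0.127 per year.
With n = 28: PMT = 5,000,000 / ([((1+r)^n − 1)/r]) = €23,144.71

€23,144.71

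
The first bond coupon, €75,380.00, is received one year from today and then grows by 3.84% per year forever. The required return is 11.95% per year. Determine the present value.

Periodic rate r = 0.1195 per year.
Growing perpetuity (Gordon): PV = PMT₁ / (r − g) = 75,380 / (r − 0.0384) = €929,469.79.

€929,469.79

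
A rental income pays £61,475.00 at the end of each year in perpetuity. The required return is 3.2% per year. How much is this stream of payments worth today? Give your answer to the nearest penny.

Periodic rate r = 0.032 per year.
Level perpetuity: PV = PMT / r = 61,475 / (0.032) = £1,921,093.75.

£1,921,093.75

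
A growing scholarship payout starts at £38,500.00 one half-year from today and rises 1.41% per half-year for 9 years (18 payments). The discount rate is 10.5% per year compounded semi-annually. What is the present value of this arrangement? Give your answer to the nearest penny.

£489,050.64

Periodic rate r = 0.105/2 per half-year; n is counted in half-years.
Growing ordinary annuity: PV = PMT₁ × [1 − ((1+g)/(1+r))^n] / (r − g) = 38,500 × [1 − ((1+0.0141)/(1+r))^18] / (r − 0.0141) = £489,050.64.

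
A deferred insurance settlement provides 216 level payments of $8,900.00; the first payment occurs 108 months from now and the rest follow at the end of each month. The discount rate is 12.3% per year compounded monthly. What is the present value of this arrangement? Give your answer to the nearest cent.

$259,372.34

Ordinary annuity of 216 payments, first payment at period 108.
Periodic rate r = 0.123/12 per month; n is counted in months.
The ordinary-annuity PV formula values the stream one period before the first payment (period 107); discount that back 107 periods:
PV₀ = 8,900 × [1 − (1+r)^−216] / r × (1+r)^−107 = $259,372.34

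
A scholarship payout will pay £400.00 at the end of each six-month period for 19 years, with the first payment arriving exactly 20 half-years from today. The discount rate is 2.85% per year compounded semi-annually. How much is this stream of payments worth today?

Ordinary annuity of 38 payments, first payment at period 20.
Periodic rate r = 0.0285/2 per half-year; n is counted in half-years.
The ordinary-annuity PV formula values the stream one period before the first payment (period 19); discount that back 19 periods:
PV₀ = 400 × [1 − (1+r)^−38] / r × (1+r)^−19 = £8,922.28

£8,922.28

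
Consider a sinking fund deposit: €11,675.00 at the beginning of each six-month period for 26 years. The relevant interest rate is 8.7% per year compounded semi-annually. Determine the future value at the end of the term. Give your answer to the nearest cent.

This is an annuity due: 52 deposits of €11,675.00 at the beginning of each six-month period.
Periodic rate r = 0.087/2 per half-year; n is counted in half-years.
FV = PMT × [((1+r)^n − 1)/r] × (1+r) = 11,675 × [(1+r)^52 − 1] / r × (1+r) = €2,283,636.91

€2,283,636.91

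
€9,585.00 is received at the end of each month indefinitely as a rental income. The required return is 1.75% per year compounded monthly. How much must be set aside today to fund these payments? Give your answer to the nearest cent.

Periodic rate r = 0.0175/12 per month.
Level perpetuity: PV = PMT / r = 9,585 / (0.0175/12) = €6,572,571.43.

€6,572,571.43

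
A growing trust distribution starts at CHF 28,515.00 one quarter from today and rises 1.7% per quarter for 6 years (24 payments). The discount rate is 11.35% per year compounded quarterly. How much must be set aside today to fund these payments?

Periodic rate r = 0.1135/4 per quarter; n is counted in quarters.
Growing ordinary annuity: PV = PMT₁ × [1 − ((1+g)/(1+r))^n] / (r − g) = 28,515 × [1 − ((1+0.017)/(1+r))^24] / (r − 0.017) = CHF 587,311.08.

CHF 587,311.08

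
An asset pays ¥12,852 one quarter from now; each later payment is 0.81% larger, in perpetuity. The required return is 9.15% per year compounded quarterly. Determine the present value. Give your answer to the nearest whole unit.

Periodic rate r = 0.0915/4 per quarter.
Growing perpetuity (Gordon): PV = PMT₁ / (r − g) = 12,852 / (r − 0.0081) = ¥869,848.

¥869,848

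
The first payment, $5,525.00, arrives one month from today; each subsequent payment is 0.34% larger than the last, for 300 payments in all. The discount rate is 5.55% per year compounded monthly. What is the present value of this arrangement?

$1,382,462.96

Periodic rate r = 0.0555/12 per month; n is counted in months.
Growing ordinary annuity: PV = PMT₁ × [1 − ((1+g)/(1+r))^n] / (r − g) = 5,525 × [1 − ((1+0.0034)/(1+r))^300] / (r − 0.0034) = $1,382,462.96.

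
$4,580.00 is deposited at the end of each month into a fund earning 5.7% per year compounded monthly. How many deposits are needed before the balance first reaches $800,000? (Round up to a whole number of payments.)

Periodic rate r = 0.057/12 per month; n is counted in months.
Ordinary annuity FV: 800,000 = 4,580 × [((1+r)^n − 1)/r].
(1+r)^n = 1 + 800,000 × r / 4,580, so n = ln(1 + 800,000·r/4,580) / ln(1+r) = 127.49.
Round up to a whole number of payments: n = 128.

128 payments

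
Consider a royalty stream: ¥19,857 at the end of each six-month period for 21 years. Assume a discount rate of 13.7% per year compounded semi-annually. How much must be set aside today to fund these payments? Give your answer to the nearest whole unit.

This is an ordinary annuity: 42 payments of ¥19,857 at the end of each six-month period.
Periodic rate r = 0.137/2 per half-year; n is counted in half-years.
PV = PMT × [(1 − (1+r)^−n)/r] = 19,857 × [1 − (1+r)^−42] / r = ¥271,949

¥271,949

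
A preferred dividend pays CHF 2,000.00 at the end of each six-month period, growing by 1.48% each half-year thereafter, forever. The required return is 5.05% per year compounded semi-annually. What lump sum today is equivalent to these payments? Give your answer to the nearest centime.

CHF 191,387.56

Periodic rate r = 0.0505/2 per half-year.
Growing perpetuity (Gordon): PV = PMT₁ / (r − g) = 2,000 / (r − 0.0148) = CHF 191,387.56.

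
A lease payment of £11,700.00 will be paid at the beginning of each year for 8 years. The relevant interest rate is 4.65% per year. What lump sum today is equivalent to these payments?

This is an annuity due: 8 payments of £11,700.00 at the beginning of each year.
Periodic rate r = 0.0465 per year.
PV = PMT × [(1 − (1+r)^−n)/r] × (1+r) = 11,700 × [1 − (1+r)^−8] / r × (1+r) = £80,267.73

£80,267.73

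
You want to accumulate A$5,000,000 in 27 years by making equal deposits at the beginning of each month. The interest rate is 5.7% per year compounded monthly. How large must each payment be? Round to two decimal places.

Level annuity due; solve FV = PMT × [((1+r)^n − 1)/r] × (1+r) for PMT.
Periodic rate r = 0.057/12 per month; n is counted in months.
With n = 324: PMT = 5,000,000 / ([((1+r)^n − 1)/r] × (1+r)) = A$6,488.57

A$6,488.57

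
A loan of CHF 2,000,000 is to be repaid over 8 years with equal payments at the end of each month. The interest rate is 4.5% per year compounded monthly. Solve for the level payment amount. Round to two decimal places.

CHF 24,846.47

Level ordinary annuity; solve PV = PMT × [(1 − (1+r)^−n)/r] for PMT.
Periodic rate r = 0.045/12 per month; n is counted in months.
With n = 96: PMT = 2,000,000 / ([(1 − (1+r)^−n)/r]) = CHF 24,846.47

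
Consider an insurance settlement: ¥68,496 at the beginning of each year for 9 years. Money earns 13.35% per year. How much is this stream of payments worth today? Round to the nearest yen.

This is an annuity due: 9 payments of ¥68,496 at the beginning of each year.
Periodic rate r = 0.1335 per year.
PV = PMT × [(1 − (1+r)^−n)/r] × (1+r) = 68,496 × [1 − (1+r)^−9] / r × (1+r) = ¥393,291

¥393,291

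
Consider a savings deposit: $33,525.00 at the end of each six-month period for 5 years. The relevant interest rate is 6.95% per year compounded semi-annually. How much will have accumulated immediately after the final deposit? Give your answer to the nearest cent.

$392,840.85

This is an ordinary annuity: 10 deposits of $33,525.00 at the end of each six-month period.
Periodic rate r = 0.0695/2 per half-year; n is counted in half-years.
FV = PMT × [((1+r)^n − 1)/r] = 33,525 × [(1+r)^10 − 1] / r = $392,840.85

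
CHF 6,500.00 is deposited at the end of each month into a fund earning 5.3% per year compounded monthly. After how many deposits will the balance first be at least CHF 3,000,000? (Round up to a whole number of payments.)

253 payments

Periodic rate r = 0.053/12 per month; n is counted in months.
Ordinary annuity FV: 3,000,000 = 6,500 × [((1+r)^n − 1)/r].
(1+r)^n = 1 + 3,000,000 × r / 6,500, so n = ln(1 + 3,000,000·r/6,500) / ln(1+r) = 252.18.
Round up to a whole number of payments: n = 253.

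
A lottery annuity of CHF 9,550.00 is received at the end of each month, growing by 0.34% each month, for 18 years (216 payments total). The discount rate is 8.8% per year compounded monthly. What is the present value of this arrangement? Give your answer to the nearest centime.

Periodic rate r = 0.088/12 per month; n is counted in months.
Growing ordinary annuity: PV = PMT₁ × [1 − ((1+g)/(1+r))^n] / (r − g) = 9,550 × [1 − ((1+0.0034)/(1+r))^216] / (r − 0.0034) = CHF 1,385,084.12.

CHF 1,385,084.12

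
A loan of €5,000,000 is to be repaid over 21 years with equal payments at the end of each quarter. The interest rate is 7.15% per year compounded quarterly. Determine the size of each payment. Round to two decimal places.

Level ordinary annuity; solve PV = PMT × [(1 − (1+r)^−n)/r] for PMT.
Periodic rate r = 0.0715/4 per quarter; n is counted in quarters.
With n = 84: PMT = 5,000,000 / ([(1 − (1+r)^−n)/r]) = €115,437.28

€115,437.28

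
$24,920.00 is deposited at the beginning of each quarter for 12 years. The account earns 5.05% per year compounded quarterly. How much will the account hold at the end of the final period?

$1,651,280.81

This is an annuity due: 48 deposits of $24,920.00 at the beginning of each quarter.
Periodic rate r = 0.0505/4 per quarter; n is counted in quarters.
FV = PMT × [((1+r)^n − 1)/r] × (1+r) = 24,920 × [(1+r)^48 − 1] / r × (1+r) = $1,651,280.81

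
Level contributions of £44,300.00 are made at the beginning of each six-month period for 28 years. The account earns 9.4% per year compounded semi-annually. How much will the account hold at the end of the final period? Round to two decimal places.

£11,933,272.06

This is an annuity due: 56 deposits of £44,300.00 at the beginning of each six-month period.
Periodic rate r = 0.094/2 per half-year; n is counted in half-years.
FV = PMT × [((1+r)^n − 1)/r] × (1+r) = 44,300 × [(1+r)^56 − 1] / r × (1+r) = £11,933,272.06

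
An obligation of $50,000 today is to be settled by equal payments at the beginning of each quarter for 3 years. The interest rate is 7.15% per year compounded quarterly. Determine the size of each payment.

Level annuity due; solve PV = PMT × [(1 − (1+r)^−n)/r] × (1+r) for PMT.
Periodic rate r = 0.0715/4 per quarter; n is counted in quarters.
With n = 12: PMT = 50,000 / ([(1 − (1+r)^−n)/r] × (1+r)) = $4,584.55

$4,584.55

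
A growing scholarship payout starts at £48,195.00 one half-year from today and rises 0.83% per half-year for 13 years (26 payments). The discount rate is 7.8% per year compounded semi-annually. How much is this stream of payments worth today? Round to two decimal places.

Periodic rate r = 0.078/2 per half-year; n is counted in half-years.
Growing ordinary annuity: PV = PMT₁ × [1 − ((1+g)/(1+r))^n] / (r − g) = 48,195 × [1 − ((1+0.0083)/(1+r))^26] / (r − 0.0083) = £850,100.41.

£850,100.41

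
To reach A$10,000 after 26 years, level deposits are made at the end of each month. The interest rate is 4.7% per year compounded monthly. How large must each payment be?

A$16.42

Level ordinary annuity; solve FV = PMT × [((1+r)^n − 1)/r] for PMT.
Periodic rate r = 0.047/12 per month; n is counted in months.
With n = 312: PMT = 10,000 / ([((1+r)^n − 1)/r]) = A$16.42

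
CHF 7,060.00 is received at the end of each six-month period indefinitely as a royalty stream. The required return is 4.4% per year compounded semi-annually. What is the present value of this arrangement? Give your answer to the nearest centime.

CHF 320,909.09

Periodic rate r = 0.044/2 per half-year.
Level perpetuity: PV = PMT / r = 7,060 / (0.044/2) = CHF 320,909.09.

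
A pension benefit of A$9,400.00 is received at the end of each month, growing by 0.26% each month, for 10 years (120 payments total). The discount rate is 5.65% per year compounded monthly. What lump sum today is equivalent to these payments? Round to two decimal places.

Periodic rate r = 0.0565/12 per month; n is counted in months.
Growing ordinary annuity: PV = PMT₁ × [1 − ((1+g)/(1+r))^n] / (r − g) = 9,400 × [1 − ((1+0.0026)/(1+r))^120] / (r − 0.0026) = A$993,427.49.

A$993,427.49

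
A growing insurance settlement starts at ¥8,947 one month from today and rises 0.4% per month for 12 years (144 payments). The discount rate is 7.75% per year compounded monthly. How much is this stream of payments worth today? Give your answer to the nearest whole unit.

Periodic rate r = 0.0775/12 per month; n is counted in months.
Growing ordinary annuity: PV = PMT₁ × [1 − ((1+g)/(1+r))^n] / (r − g) = 8,947 × [1 − ((1+0.004)/(1+r))^144] / (r − 0.004) = ¥1,080,306.

¥1,080,306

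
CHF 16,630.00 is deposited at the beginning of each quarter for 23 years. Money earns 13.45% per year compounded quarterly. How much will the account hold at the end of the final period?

This is an annuity due: 92 deposits of CHF 16,630.00 at the beginning of each quarter.
Periodic rate r = 0.1345/4 per quarter; n is counted in quarters.
FV = PMT × [((1+r)^n − 1)/r] × (1+r) = 16,630 × [(1+r)^92 − 1] / r × (1+r) = CHF 10,203,729.42

CHF 10,203,729.42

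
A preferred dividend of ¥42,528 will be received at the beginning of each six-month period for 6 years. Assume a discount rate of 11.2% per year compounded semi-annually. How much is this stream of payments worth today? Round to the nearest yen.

This is an annuity due: 12 payments of ¥42,528 at the beginning of each six-month period.
Periodic rate r = 0.112/2 per half-year; n is counted in half-years.
PV = PMT × [(1 − (1+r)^−n)/r] × (1+r) = 42,528 × [1 − (1+r)^−12] / r × (1+r) = ¥384,911

¥384,911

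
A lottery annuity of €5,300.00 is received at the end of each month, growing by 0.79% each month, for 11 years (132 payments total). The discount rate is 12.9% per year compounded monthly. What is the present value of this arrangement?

Periodic rate r = 0.129/12 per month; n is counted in months.
Growing ordinary annuity: PV = PMT₁ × [1 − ((1+g)/(1+r))^n] / (r − g) = 5,300 × [1 − ((1+0.0079)/(1+r))^132] / (r − 0.0079) = €578,620.67.

€578,620.67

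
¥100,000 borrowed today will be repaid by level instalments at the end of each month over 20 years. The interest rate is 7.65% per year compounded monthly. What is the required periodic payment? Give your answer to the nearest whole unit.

¥815

Level ordinary annuity; solve PV = PMT × [(1 − (1+r)^−n)/r] for PMT.
Periodic rate r = 0.0765/12 per month; n is counted in months.
With n = 240: PMT = 100,000 / ([(1 − (1+r)^−n)/r]) = ¥815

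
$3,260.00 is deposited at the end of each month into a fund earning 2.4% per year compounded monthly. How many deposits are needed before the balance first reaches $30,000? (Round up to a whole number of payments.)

10 payments

Periodic rate r = 0.024/12 per month; n is counted in months.
Ordinary annuity FV: 30,000 = 3,260 × [((1+r)^n − 1)/r].
(1+r)^n = 1 + 30,000 × r / 3,260, so n = ln(1 + 30,000·r/3,260) / ln(1+r) = 9.13.
Round up to a whole number of payments: n = 10.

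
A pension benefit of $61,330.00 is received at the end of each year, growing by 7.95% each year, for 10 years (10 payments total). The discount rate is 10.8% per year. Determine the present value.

$493,653.24

Periodic rate r = 0.108 per year.
Growing ordinary annuity: PV = PMT₁ × [1 − ((1+g)/(1+r))^n] / (r − g) = 61,330 × [1 − ((1+0.0795)/(1+r))^10] / (r − 0.0795) = $493,653.24.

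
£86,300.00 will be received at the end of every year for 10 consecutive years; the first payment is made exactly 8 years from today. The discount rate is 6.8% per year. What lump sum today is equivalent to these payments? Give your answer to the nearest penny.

£386,007.37

Ordinary annuity of 10 payments, first payment at period 8.
Periodic rate r = 0.068 per year.
The ordinary-annuity PV formula values the stream one period before the first payment (period 7); discount that back 7 periods:
PV₀ = 86,300 × [1 − (1+r)^−10] / r × (1+r)^−7 = £386,007.37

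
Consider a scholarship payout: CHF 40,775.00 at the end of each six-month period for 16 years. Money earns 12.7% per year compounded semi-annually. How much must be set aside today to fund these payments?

This is an ordinary annuity: 32 payments of CHF 40,775.00 at the end of each six-month period.
Periodic rate r = 0.127/2 per half-year; n is counted in half-years.
PV = PMT × [(1 − (1+r)^−n)/r] = 40,775 × [1 − (1+r)^−32] / r = CHF 552,585.30

CHF 552,585.30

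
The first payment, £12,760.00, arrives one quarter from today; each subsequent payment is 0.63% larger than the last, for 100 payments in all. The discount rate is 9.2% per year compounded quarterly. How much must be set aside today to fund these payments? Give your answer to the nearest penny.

£616,732.73

Periodic rate r = 0.092/4 per quarter; n is counted in quarters.
Growing ordinary annuity: PV = PMT₁ × [1 − ((1+g)/(1+r))^n] / (r − g) = 12,760 × [1 − ((1+0.0063)/(1+r))^100] / (r − 0.0063) = £616,732.73.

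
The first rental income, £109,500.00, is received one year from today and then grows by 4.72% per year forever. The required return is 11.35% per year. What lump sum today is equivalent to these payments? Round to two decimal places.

£1,651,583.71

Periodic rate r = 0.1135 per year.
Growing perpetuity (Gordon): PV = PMT₁ / (r − g) = 109,500 / (r − 0.0472) = £1,651,583.71.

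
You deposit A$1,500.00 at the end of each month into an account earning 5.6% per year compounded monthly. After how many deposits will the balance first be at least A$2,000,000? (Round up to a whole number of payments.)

425 payments

Periodic rate r = 0.056/12 per month; n is counted in months.
Ordinary annuity FV: 2,000,000 = 1,500 × [((1+r)^n − 1)/r].
(1+r)^n = 1 + 2,000,000 × r / 1,500, so n = ln(1 + 2,000,000·r/1,500) / ln(1+r) = 424.67.
Round up to a whole number of payments: n = 425.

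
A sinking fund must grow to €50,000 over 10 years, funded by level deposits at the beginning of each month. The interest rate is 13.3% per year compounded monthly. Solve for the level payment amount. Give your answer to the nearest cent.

€199.05

Level annuity due; solve FV = PMT × [((1+r)^n − 1)/r] × (1+r) for PMT.
Periodic rate r = 0.133/12 per month; n is counted in months.
With n = 120: PMT = 50,000 / ([((1+r)^n − 1)/r] × (1+r)) = €199.05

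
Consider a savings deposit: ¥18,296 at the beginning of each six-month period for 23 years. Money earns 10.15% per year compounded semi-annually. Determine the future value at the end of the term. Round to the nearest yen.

¥3,314,298

This is an annuity due: 46 deposits of ¥18,296 at the beginning of each six-month period.
Periodic rate r = 0.1015/2 per half-year; n is counted in half-years.
FV = PMT × [((1+r)^n − 1)/r] × (1+r) = 18,296 × [(1+r)^46 − 1] / r × (1+r) = ¥3,314,298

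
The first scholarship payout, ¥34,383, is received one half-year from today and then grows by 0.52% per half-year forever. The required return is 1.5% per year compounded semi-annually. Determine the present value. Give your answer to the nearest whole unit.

¥14,949,130

Periodic rate r = 0.015/2 per half-year.
Growing perpetuity (Gordon): PV = PMT₁ / (r − g) = 34,383 / (r − 0.0052) = ¥14,949,130.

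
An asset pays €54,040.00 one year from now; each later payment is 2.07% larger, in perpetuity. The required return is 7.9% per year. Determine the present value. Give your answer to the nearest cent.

Periodic rate r = 0.079 per year.
Growing perpetuity (Gordon): PV = PMT₁ / (r − g) = 54,040 / (r − 0.0207) = €926,929.67.

€926,929.67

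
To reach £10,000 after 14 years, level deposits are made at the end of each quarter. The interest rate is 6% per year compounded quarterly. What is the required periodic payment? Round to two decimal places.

Level ordinary annuity; solve FV = PMT × [((1+r)^n − 1)/r] for PMT.
Periodic rate r = 0.06/4 per quarter; n is counted in quarters.
With n = 56: PMT = 10,000 / ([((1+r)^n − 1)/r]) = £115.21

£115.21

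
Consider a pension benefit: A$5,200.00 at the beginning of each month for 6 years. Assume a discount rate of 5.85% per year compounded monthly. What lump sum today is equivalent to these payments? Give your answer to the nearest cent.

This is an annuity due: 72 payments of A$5,200.00 at the beginning of each month.
Periodic rate r = 0.0585/12 per month; n is counted in months.
PV = PMT × [(1 − (1+r)^−n)/r] × (1+r) = 5,200 × [1 − (1+r)^−72] / r × (1+r) = A$316,646.18

A$316,646.18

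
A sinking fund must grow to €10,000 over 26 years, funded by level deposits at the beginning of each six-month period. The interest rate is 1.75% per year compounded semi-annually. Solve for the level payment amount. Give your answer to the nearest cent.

€151.37

Level annuity due; solve FV = PMT × [((1+r)^n − 1)/r] × (1+r) for PMT.
Periodic rate r = 0.0175/2 per half-year; n is counted in half-years.
With n = 52: PMT = 10,000 / ([((1+r)^n − 1)/r] × (1+r)) = €151.37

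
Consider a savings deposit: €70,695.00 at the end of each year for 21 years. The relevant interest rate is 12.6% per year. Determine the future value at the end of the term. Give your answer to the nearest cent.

€6,220,406.53

This is an ordinary annuity: 21 deposits of €70,695.00 at the end of each year.
Periodic rate r = 0.126 per year.
FV = PMT × [((1+r)^n − 1)/r] = 70,695 × [(1+r)^21 − 1] / r = €6,220,406.53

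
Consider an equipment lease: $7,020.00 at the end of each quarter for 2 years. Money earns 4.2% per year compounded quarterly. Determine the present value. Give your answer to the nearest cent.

This is an ordinary annuity: 8 payments of $7,020.00 at the end of each quarter.
Periodic rate r = 0.042/4 per quarter; n is counted in quarters.
PV = PMT × [(1 − (1+r)^−n)/r] = 7,020 × [1 − (1+r)^−8] / r = $53,596.70

$53,596.70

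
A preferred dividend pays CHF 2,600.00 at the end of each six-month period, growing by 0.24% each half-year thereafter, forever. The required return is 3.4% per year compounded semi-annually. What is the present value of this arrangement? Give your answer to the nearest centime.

Periodic rate r = 0.034/2 per half-year.
Growing perpetuity (Gordon): PV = PMT₁ / (r − g) = 2,600 / (r − 0.0024) = CHF 178,082.19.

CHF 178,082.19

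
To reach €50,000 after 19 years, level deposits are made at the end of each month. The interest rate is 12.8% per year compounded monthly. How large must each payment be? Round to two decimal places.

Level ordinary annuity; solve FV = PMT × [((1+r)^n − 1)/r] for PMT.
Periodic rate r = 0.128/12 per month; n is counted in months.
With n = 228: PMT = 50,000 / ([((1+r)^n − 1)/r]) = €52.10

€52.10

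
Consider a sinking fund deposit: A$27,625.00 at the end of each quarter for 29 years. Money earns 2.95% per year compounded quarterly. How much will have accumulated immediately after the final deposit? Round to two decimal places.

A$5,038,712.88

This is an ordinary annuity: 116 deposits of A$27,625.00 at the end of each quarter.
Periodic rate r = 0.0295/4 per quarter; n is counted in quarters.
FV = PMT × [((1+r)^n − 1)/r] = 27,625 × [(1+r)^116 − 1] / r = A$5,038,712.88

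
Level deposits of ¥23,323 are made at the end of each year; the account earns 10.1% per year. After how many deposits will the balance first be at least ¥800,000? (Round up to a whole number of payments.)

Periodic rate r = 0.101 per year.
Ordinary annuity FV: 800,000 = 23,323 × [((1+r)^n − 1)/r].
(1+r)^n = 1 + 800,000 × r / 23,323, so n = ln(1 + 800,000·r/23,323) / ln(1+r) = 15.55.
Round up to a whole number of payments: n = 16.

16 payments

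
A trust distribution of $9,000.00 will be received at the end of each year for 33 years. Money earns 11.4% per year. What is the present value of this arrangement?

$76,708.00

This is an ordinary annuity: 33 payments of $9,000.00 at the end of each year.
Periodic rate r = 0.114 per year.
PV = PMT × [(1 − (1+r)^−n)/r] = 9,000 × [1 − (1+r)^−33] / r = $76,708.00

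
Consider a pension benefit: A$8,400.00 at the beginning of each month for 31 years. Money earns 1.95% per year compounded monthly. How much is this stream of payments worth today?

A$2,347,456.76

This is an annuity due: 372 payments of A$8,400.00 at the beginning of each month.
Periodic rate r = 0.0195/12 per month; n is counted in months.
PV = PMT × [(1 − (1+r)^−n)/r] × (1+r) = 8,400 × [1 − (1+r)^−372] / r × (1+r) = A$2,347,456.76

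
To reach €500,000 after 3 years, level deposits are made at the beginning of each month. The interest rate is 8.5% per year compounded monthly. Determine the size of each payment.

€12,156.00

Level annuity due; solve FV = PMT × [((1+r)^n − 1)/r] × (1+r) for PMT.
Periodic rate r = 0.085/12 per month; n is counted in months.
With n = 36: PMT = 500,000 / ([((1+r)^n − 1)/r] × (1+r)) = €12,156.00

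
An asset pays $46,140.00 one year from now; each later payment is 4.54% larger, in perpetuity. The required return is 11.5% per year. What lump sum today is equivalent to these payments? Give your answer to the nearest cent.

Periodic rate r = 0.115 per year.
Growing perpetuity (Gordon): PV = PMT₁ / (r − g) = 46,140 / (r − 0.0454) = $662,931.03.

$662,931.03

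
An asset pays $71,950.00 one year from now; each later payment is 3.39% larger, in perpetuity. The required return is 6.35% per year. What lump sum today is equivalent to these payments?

Periodic rate r = 0.0635 per year.
Growing perpetuity (Gordon): PV = PMT₁ / (r − g) = 71,950 / (r − 0.0339) = $2,430,743.24.

$2,430,743.24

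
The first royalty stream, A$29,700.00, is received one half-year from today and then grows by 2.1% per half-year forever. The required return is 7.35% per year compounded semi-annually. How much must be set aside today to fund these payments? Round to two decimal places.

Periodic rate r = 0.0735/2 per half-year.
Growing perpetuity (Gordon): PV = PMT₁ / (r − g) = 29,700 / (r − 0.021) = A$1,885,714.29.

A$1,885,714.29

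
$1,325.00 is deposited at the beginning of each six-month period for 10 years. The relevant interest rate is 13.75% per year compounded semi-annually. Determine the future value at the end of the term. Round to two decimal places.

This is an annuity due: 20 deposits of $1,325.00 at the beginning of each six-month period.
Periodic rate r = 0.1375/2 per half-year; n is counted in half-years.
FV = PMT × [((1+r)^n − 1)/r] × (1+r) = 1,325 × [(1+r)^20 − 1] / r × (1+r) = $57,267.20

$57,267.20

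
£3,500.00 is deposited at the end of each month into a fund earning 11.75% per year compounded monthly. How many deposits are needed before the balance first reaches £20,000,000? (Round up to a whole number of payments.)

Periodic rate r = 0.1175/12 per month; n is counted in months.
Ordinary annuity FV: 20,000,000 = 3,500 × [((1+r)^n − 1)/r].
(1+r)^n = 1 + 20,000,000 × r / 3,500, so n = ln(1 + 20,000,000·r/3,500) / ln(1+r) = 414.84.
Round up to a whole number of payments: n = 415.

415 payments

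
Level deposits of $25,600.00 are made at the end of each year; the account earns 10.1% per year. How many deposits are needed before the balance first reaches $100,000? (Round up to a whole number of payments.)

4 payments

Periodic rate r = 0.101 per year.
Ordinary annuity FV: 100,000 = 25,600 × [((1+r)^n − 1)/r].
(1+r)^n = 1 + 100,000 × r / 25,600, so n = ln(1 + 100,000·r/25,600) / ln(1+r) = 3.46.
Round up to a whole number of payments: n = 4.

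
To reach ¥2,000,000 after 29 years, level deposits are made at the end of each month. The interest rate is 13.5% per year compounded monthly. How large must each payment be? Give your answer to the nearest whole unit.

¥468

Level ordinary annuity; solve FV = PMT × [((1+r)^n − 1)/r] for PMT.
Periodic rate r = 0.135/12 per month; n is counted in months.
With n = 348: PMT = 2,000,000 / ([((1+r)^n − 1)/r]) = ¥468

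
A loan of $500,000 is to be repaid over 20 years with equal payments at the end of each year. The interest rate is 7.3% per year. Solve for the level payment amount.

$48,302.54

Level ordinary annuity; solve PV = PMT × [(1 − (1+r)^−n)/r] for PMT.
Periodic rate r = 0.073 per year.
With n = 20: PMT = 500,000 / ([(1 − (1+r)^−n)/r]) = $48,302.54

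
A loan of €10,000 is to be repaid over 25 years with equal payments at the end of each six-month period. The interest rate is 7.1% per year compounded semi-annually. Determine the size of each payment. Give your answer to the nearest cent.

Level ordinary annuity; solve PV = PMT × [(1 − (1+r)^−n)/r] for PMT.
Periodic rate r = 0.071/2 per half-year; n is counted in half-years.
With n = 50: PMT = 10,000 / ([(1 − (1+r)^−n)/r]) = €430.19

€430.19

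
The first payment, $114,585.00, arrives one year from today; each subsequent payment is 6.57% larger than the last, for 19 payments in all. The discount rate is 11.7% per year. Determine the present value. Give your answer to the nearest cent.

Periodic rate r = 0.117 per year.
Growing ordinary annuity: PV = PMT₁ × [1 − ((1+g)/(1+r))^n] / (r − g) = 114,585 × [1 − ((1+0.0657)/(1+r))^19] / (r − 0.0657) = $1,319,376.79.

$1,319,376.79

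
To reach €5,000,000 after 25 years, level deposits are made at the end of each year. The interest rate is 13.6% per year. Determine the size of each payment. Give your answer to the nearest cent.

Level ordinary annuity; solve FV = PMT × [((1+r)^n − 1)/r] for PMT.
Periodic rate r = 0.136 per year.
With n = 25: PMT = 5,000,000 / ([((1+r)^n − 1)/r]) = €29,265.12

€29,265.12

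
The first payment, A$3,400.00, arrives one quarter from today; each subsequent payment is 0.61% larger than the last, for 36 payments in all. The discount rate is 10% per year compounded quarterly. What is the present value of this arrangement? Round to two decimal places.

A$87,840.89

Periodic rate r = 0.1/4 per quarter; n is counted in quarters.
Growing ordinary annuity: PV = PMT₁ × [1 − ((1+g)/(1+r))^n] / (r − g) = 3,400 × [1 − ((1+0.0061)/(1+r))^36] / (r − 0.0061) = A$87,840.89.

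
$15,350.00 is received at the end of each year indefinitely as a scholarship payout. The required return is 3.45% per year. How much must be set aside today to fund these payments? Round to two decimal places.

Periodic rate r = 0.0345 per year.
Level perpetuity: PV = PMT / r = 15,350 / (0.0345) = $444,927.54.

$444,927.54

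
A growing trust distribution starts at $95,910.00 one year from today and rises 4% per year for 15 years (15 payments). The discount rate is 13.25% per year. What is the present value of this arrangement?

Periodic rate r = 0.1325 per year.
Growing ordinary annuity: PV = PMT₁ × [1 − ((1+g)/(1+r))^n] / (r − g) = 95,910 × [1 − ((1+0.04)/(1+r))^15] / (r − 0.04) = $748,030.35.

$748,030.35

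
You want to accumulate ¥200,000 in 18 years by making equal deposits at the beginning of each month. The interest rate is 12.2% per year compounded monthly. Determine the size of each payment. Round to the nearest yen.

¥255

Level annuity due; solve FV = PMT × [((1+r)^n − 1)/r] × (1+r) for PMT.
Periodic rate r = 0.122/12 per month; n is counted in months.
With n = 216: PMT = 200,000 / ([((1+r)^n − 1)/r] × (1+r)) = ¥255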